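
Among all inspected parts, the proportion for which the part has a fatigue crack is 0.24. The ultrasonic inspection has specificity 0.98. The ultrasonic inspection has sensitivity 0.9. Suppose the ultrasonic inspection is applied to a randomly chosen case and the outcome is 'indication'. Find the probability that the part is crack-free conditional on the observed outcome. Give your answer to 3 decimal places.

Write H for 'the part has a fatigue crack'. Prior odds H:¬H = 0.24/0.76 = 0.31579. For the 'indication' outcome, the likelihood ratio is 0.9/0.02 = 45.000.
Posterior odds = 0.31579 × 45.000 = 14.211, so P(H|E) = 14.211/(1+14.211) = 0.934. Then P(¬H|E) = 1 − 0.934 = 0.066.

P(¬H | E) ≈ 0.066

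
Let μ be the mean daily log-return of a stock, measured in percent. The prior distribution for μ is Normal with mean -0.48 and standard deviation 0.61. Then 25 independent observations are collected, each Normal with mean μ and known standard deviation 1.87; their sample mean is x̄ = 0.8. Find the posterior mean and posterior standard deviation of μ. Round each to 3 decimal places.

Posterior mean ≈ 0.450; posterior SD ≈ 0.319

Prior precision 1/τ₀² = 1/0.61² = 2.68745; data precision n/σ² = 25/1.87² = 7.14919.
Posterior precision = 2.68745 + 7.14919 = 9.83664, giving posterior SD = 1/√9.83664 = 0.319.
Posterior mean = (2.68745·-0.48 + 7.14919·0.8) / 9.83664 = 0.450.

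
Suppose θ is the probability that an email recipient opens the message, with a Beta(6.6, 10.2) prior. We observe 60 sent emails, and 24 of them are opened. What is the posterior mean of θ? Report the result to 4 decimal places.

The binomial likelihood is conjugate to the Beta prior: with 24 successes and 36 failures, the posterior is Beta(6.6+24, 10.2+36) = Beta(30.6, 46.2).
E[θ | data] = 30.6/(30.6+46.2) = 0.3984.

Posterior mean ≈ 0.3984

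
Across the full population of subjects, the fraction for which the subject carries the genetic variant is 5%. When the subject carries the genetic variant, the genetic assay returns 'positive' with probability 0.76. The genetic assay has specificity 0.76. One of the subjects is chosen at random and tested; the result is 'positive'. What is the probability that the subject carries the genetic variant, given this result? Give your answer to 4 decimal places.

P(H | E) ≈ 0.1429

Write H for 'the subject carries the genetic variant'. Prior odds H:¬H = 0.05/0.95 = 0.052632. For the 'positive' outcome, the likelihood ratio is 0.76/0.24 = 3.1667.
Posterior odds = 0.052632 × 3.1667 = 0.16667, so P(H|E) = 0.16667/(1+0.16667) = 0.1429.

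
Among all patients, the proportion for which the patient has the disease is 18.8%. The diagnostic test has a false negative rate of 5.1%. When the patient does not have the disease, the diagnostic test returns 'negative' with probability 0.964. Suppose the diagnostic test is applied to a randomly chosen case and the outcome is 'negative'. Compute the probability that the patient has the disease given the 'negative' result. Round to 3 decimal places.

Let H be the event that the patient has the disease. P(H) = 0.188, so P(¬H) = 0.812. With E the 'negative' result, P(E|H) = 0.051 and P(E|¬H) = 0.964.
P(E) = 0.051·0.188 + 0.964·0.812 = 0.0095880 + 0.78277 = 0.79236.
By Bayes' theorem, P(H|E) = 0.0095880 / 0.79236 = 0.012.

P(H | E) ≈ 0.012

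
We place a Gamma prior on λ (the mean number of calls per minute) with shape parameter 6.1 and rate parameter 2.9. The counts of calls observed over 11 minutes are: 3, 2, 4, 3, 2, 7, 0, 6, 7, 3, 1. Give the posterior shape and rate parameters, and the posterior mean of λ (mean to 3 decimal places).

Posterior: Gamma(shape=44.1, rate=13.9); mean ≈ 3.173

Total count ∑xᵢ = 38 over n = 11 minutes.
Gamma is conjugate to the Poisson likelihood: posterior is Gamma(shape = 6.1+38 = 44.1, rate = 2.9+11 = 13.9).
Posterior mean = shape/rate = 44.1/13.9 = 3.173.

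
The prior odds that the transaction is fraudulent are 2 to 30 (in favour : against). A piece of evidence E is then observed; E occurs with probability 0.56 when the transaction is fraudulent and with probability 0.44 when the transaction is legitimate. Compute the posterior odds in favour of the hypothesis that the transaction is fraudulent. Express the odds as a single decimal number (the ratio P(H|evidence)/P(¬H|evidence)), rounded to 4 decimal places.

Prior odds = 2/30 = 0.066667. In log-odds, ln(0.066667) = -2.7081.
Add log likelihood ratio: ln(1.2727) = 0.24116.
Posterior log-odds = -2.4669, so posterior odds = exp(-2.4669) = 0.084848.

Posterior odds ≈ 0.0848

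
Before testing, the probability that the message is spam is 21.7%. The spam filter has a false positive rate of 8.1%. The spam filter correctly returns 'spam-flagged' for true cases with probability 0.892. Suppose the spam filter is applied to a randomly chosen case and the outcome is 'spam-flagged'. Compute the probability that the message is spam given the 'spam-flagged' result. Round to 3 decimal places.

Let H be the event that the message is spam. P(H) = 0.217, so P(¬H) = 0.783. With E the 'spam-flagged' result, P(E|H) = 0.892 and P(E|¬H) = 0.081.
P(E) = 0.892·0.217 + 0.081·0.783 = 0.19356 + 0.063423 = 0.25699.
By Bayes' theorem, P(H|E) = 0.19356 / 0.25699 = 0.753.

P(H | E) ≈ 0.753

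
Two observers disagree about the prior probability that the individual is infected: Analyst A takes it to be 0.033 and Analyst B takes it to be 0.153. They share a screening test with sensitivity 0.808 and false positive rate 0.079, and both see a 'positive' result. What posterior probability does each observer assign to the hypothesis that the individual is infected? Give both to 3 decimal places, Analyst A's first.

P('+'|H) = 0.808, P('+'|¬H) = 0.079.
Analyst A: numerator 0.808·0.033 = 0.026664; evidence = 0.026664+0.079·0.967 = 0.10306; posterior = 0.259.
Analyst B: numerator 0.808·0.153 = 0.12362; evidence = 0.12362+0.079·0.847 = 0.19054; posterior = 0.649.

Analyst A: 0.259; Analyst B: 0.649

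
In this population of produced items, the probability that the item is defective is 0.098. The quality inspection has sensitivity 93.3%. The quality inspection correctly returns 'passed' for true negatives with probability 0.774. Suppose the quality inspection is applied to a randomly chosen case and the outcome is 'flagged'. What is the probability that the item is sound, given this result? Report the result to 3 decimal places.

Write H for 'the item is defective'. Prior odds H:¬H = 0.098/0.902 = 0.10865. For the 'flagged' outcome, the likelihood ratio is 0.933/0.226 = 4.1283.
Posterior odds = 0.10865 × 4.1283 = 0.44853, so P(H|E) = 0.44853/(1+0.44853) = 0.310. Then P(¬H|E) = 1 − 0.310 = 0.690.

P(¬H | E) ≈ 0.690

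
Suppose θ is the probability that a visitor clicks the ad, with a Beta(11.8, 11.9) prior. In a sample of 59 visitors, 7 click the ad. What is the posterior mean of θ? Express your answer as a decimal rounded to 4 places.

Posterior mean ≈ 0.2273

The binomial likelihood is conjugate to the Beta prior: with 7 successes and 52 failures, the posterior is Beta(11.8+7, 11.9+52) = Beta(18.8, 63.9).
Posterior mean = α/(α+β) = 18.8/82.7 = 0.2273.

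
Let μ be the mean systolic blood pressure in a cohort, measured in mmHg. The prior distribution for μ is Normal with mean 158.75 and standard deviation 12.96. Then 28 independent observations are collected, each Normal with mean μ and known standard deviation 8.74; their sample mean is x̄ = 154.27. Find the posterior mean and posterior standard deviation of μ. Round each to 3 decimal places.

Prior precision 1/τ₀² = 1/12.96² = 0.00595374; data precision n/σ² = 28/8.74² = 0.366552.
Posterior precision = 0.00595374 + 0.366552 = 0.372505, giving posterior SD = 1/√0.372505 = 1.638.
Posterior mean = (0.00595374·158.75 + 0.366552·154.27) / 0.372505 = 154.342.

Posterior mean ≈ 154.342; posterior SD ≈ 1.638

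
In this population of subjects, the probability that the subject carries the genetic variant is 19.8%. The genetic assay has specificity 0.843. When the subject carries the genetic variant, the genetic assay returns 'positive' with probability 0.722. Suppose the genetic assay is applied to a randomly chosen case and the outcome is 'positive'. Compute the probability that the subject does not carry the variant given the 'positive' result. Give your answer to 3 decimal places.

Write H for 'the subject carries the genetic variant'. Prior odds H:¬H = 0.198/0.802 = 0.24688. For the 'positive' outcome, the likelihood ratio is 0.722/0.157 = 4.5987.
Posterior odds = 0.24688 × 4.5987 = 1.1353, so P(H|E) = 1.1353/(1+1.1353) = 0.532. Then P(¬H|E) = 1 − 0.532 = 0.468.

P(¬H | E) ≈ 0.468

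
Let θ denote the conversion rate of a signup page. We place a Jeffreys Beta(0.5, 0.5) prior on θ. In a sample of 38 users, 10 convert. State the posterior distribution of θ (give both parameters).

Posterior: Beta(10.5, 28.5)

The binomial likelihood is conjugate to the Beta prior: with 10 successes and 28 failures, the posterior is Beta(0.5+10, 0.5+28) = Beta(10.5, 28.5).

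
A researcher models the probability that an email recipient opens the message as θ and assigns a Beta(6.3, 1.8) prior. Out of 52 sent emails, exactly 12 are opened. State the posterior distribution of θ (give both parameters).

Observing 12 successes and 40 failures updates Beta(6.3, 1.8) by adding the success and failure counts to the two shape parameters: α = 6.3+12 = 18.3, β = 1.8+40 = 41.8.

Posterior: Beta(18.3, 41.8)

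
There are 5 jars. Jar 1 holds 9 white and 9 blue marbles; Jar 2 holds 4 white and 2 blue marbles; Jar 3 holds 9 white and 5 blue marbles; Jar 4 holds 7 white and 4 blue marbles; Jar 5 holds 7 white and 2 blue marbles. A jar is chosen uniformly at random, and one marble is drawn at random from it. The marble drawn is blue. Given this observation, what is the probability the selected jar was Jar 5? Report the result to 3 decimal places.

Tabulate prior·likelihood by source: [1] prior 0.2, lik 0.5, product 0.1000; [2] prior 0.2, lik 0.3333, product 0.06667; [3] prior 0.2, lik 0.3571, product 0.07143; [4] prior 0.2, lik 0.3636, product 0.07273; [5] prior 0.2, lik 0.2222, product 0.04444.
Normalizing constant = 0.35527; the posterior for Jar 5 is its product over the sum, 0.04444/0.35527 = 0.125.

Posterior probability ≈ 0.125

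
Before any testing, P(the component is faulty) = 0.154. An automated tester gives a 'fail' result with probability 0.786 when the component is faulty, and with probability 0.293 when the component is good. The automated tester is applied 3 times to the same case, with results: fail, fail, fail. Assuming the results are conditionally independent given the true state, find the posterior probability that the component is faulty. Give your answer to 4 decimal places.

Posterior P(H) ≈ 0.7785

Let H be the event that the component is faulty; start with P(H) = 0.154. P('fail'|H) = 0.786, P('fail'|¬H) = 0.293.
Update on result 1 ('fail'): P(H) ← 0.786·0.1540 / (0.786·0.1540 + 0.293·0.8460) = 0.12104/0.36892 = 0.3281.
Update on result 2 ('fail'): P(H) ← 0.786·0.3281 / (0.786·0.3281 + 0.293·0.6719) = 0.25789/0.45475 = 0.5671.
Update on result 3 ('fail'): P(H) ← 0.786·0.5671 / (0.786·0.5671 + 0.293·0.4329) = 0.44574/0.57258 = 0.7785.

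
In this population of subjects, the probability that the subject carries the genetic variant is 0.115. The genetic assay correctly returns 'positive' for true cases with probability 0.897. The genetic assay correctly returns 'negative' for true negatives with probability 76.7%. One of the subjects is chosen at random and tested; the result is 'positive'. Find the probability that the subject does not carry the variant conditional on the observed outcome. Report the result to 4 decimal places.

P(¬H | E) ≈ 0.6666

Write H for 'the subject carries the genetic variant'. Prior odds H:¬H = 0.115/0.885 = 0.12994. For the 'positive' outcome, the likelihood ratio is 0.897/0.233 = 3.8498.
Posterior odds = 0.12994 × 3.8498 = 0.50025, so P(H|E) = 0.50025/(1+0.50025) = 0.3334. Then P(¬H|E) = 1 − 0.3334 = 0.6666.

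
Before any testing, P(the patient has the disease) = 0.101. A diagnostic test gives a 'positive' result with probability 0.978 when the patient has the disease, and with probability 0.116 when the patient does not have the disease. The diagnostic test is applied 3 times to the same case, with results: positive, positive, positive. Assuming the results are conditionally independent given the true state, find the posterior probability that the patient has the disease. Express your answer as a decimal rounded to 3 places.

Posterior P(H) ≈ 0.985

With H the event that the patient has the disease, the joint likelihood of the observed sequence is P(data|H) = 0.978·0.978·0.978 = 0.93544 and P(data|¬H) = 0.116·0.116·0.116 = 0.0015609.
Bayes: P(H|data) = 0.101·0.93544 / (0.101·0.93544 + 0.899·0.0015609) = 0.094480/0.095883 = 0.9854.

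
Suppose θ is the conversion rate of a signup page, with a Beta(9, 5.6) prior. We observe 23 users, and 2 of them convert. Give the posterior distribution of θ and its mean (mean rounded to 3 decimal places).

Posterior: Beta(11, 26.6); mean ≈ 0.293

The binomial likelihood is conjugate to the Beta prior: with 2 successes and 21 failures, the posterior is Beta(9+2, 5.6+21) = Beta(11, 26.6).
E[θ | data] = 11/(11+26.6) = 0.293.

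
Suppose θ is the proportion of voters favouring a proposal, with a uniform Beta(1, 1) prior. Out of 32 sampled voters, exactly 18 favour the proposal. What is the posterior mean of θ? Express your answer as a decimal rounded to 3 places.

The binomial likelihood is conjugate to the Beta prior: with 18 successes and 14 failures, the posterior is Beta(1+18, 1+14) = Beta(19, 15).
E[θ | data] = 19/(19+15) = 0.559.

Posterior mean ≈ 0.559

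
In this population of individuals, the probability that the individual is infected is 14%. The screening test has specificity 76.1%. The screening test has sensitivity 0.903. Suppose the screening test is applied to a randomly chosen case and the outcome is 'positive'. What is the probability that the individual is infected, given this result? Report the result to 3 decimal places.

P(H | E) ≈ 0.381

Write H for 'the individual is infected'. Prior odds H:¬H = 0.14/0.86 = 0.16279. For the 'positive' outcome, the likelihood ratio is 0.903/0.239 = 3.7782.
Posterior odds = 0.16279 × 3.7782 = 0.61506, so P(H|E) = 0.61506/(1+0.61506) = 0.381.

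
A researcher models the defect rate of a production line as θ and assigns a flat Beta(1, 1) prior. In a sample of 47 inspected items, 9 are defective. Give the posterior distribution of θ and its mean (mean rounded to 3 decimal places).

Posterior: Beta(10, 39); mean ≈ 0.204

The binomial likelihood is conjugate to the Beta prior: with 9 successes and 38 failures, the posterior is Beta(1+9, 1+38) = Beta(10, 39).
E[θ | data] = 10/(10+39) = 0.204.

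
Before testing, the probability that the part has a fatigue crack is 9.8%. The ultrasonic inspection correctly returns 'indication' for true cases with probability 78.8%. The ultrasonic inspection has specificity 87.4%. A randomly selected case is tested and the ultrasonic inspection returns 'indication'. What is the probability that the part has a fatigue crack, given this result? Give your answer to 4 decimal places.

P(H | E) ≈ 0.4046

Write H for 'the part has a fatigue crack'. Prior odds H:¬H = 0.098/0.902 = 0.10865. For the 'indication' outcome, the likelihood ratio is 0.788/0.126 = 6.2540.
Posterior odds = 0.10865 × 6.2540 = 0.67948, so P(H|E) = 0.67948/(1+0.67948) = 0.4046.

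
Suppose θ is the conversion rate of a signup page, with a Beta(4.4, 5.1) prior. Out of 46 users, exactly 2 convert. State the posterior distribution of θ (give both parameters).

Posterior: Beta(6.4, 49.1)

The binomial likelihood is conjugate to the Beta prior: with 2 successes and 44 failures, the posterior is Beta(4.4+2, 5.1+44) = Beta(6.4, 49.1).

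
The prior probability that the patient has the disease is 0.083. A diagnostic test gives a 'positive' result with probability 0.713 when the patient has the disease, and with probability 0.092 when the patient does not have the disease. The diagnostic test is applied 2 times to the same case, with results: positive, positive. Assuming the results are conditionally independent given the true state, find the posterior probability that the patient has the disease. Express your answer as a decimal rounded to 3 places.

Posterior P(H) ≈ 0.845

With H the event that the patient has the disease, the joint likelihood of the observed sequence is P(data|H) = 0.713·0.713 = 0.50837 and P(data|¬H) = 0.092·0.092 = 0.0084640.
Bayes: P(H|data) = 0.083·0.50837 / (0.083·0.50837 + 0.917·0.0084640) = 0.042195/0.049956 = 0.8446.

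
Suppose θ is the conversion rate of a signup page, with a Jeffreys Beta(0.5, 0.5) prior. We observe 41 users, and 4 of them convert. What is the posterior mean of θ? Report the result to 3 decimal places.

Observing 4 successes and 37 failures updates Beta(0.5, 0.5) by adding the success and failure counts to the two shape parameters: α = 0.5+4 = 4.5, β = 0.5+37 = 37.5.
Posterior mean = α/(α+β) = 4.5/42 = 0.107.

Posterior mean ≈ 0.107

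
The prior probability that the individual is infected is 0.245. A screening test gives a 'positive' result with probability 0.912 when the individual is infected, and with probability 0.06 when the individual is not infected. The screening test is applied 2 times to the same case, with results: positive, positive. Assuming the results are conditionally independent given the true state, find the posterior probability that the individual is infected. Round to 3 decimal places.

Posterior P(H) ≈ 0.987

With H the event that the individual is infected, the joint likelihood of the observed sequence is P(data|H) = 0.912·0.912 = 0.83174 and P(data|¬H) = 0.06·0.06 = 0.0036000.
Bayes: P(H|data) = 0.245·0.83174 / (0.245·0.83174 + 0.755·0.0036000) = 0.20378/0.20650 = 0.9868.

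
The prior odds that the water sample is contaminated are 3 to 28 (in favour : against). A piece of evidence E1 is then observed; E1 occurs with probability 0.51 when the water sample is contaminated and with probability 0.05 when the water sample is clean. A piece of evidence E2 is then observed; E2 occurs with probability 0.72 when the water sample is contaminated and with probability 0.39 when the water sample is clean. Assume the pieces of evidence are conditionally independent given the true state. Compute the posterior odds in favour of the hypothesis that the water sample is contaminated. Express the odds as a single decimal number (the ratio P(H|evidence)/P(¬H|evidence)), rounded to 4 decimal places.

Prior odds = 3/28 = 0.10714. In log-odds, ln(0.10714) = -2.2336.
Add log likelihood ratios: ln(10.200) + ln(1.8462) = 2.9355.
Posterior log-odds = 0.70190, so posterior odds = exp(0.70190) = 2.0176.

Posterior odds ≈ 2.0176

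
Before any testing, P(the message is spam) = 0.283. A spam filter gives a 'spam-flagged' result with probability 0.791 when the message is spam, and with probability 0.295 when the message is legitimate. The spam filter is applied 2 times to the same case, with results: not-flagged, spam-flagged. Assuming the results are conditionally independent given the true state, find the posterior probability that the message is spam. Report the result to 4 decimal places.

Posterior P(H) ≈ 0.2388

Let H be the event that the message is spam; start with P(H) = 0.283. P('spam-flagged'|H) = 0.791, P('spam-flagged'|¬H) = 0.295.
Update on result 1 ('not-flagged'): P(H) ← 0.209·0.2830 / (0.209·0.2830 + 0.705·0.7170) = 0.059147/0.56463 = 0.1048.
Update on result 2 ('spam-flagged'): P(H) ← 0.791·0.1048 / (0.791·0.1048 + 0.295·0.8952) = 0.082860/0.34696 = 0.2388.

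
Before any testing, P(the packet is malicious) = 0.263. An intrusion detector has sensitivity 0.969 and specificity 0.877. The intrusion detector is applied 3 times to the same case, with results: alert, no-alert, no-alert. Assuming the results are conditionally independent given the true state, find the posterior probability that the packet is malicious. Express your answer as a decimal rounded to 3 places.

Posterior P(H) ≈ 0.004

Let H be the event that the packet is malicious; start with P(H) = 0.263. P('alert'|H) = 0.969, P('alert'|¬H) = 0.123.
Update on result 1 ('alert'): P(H) ← 0.969·0.2630 / (0.969·0.2630 + 0.123·0.7370) = 0.25485/0.34550 = 0.7376.
Update on result 2 ('no-alert'): P(H) ← 0.031·0.7376 / (0.031·0.7376 + 0.877·0.2624) = 0.022866/0.25297 = 0.0904.
Update on result 3 ('no-alert'): P(H) ← 0.031·0.0904 / (0.031·0.0904 + 0.877·0.9096) = 0.0028021/0.80053 = 0.0035.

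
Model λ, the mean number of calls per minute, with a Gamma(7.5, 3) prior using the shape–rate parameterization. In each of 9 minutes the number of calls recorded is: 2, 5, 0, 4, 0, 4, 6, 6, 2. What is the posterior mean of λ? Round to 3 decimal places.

Total count ∑xᵢ = 29 over n = 9 minutes.
Gamma is conjugate to the Poisson likelihood: posterior is Gamma(shape = 7.5+29 = 36.5, rate = 3+9 = 12).
E[λ | data] = 36.5/12 = 3.042.

Posterior mean ≈ 3.042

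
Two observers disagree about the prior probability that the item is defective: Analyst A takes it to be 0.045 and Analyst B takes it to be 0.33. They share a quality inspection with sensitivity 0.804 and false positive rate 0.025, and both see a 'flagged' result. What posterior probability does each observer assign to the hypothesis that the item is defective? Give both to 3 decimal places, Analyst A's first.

Analyst A: 0.602; Analyst B: 0.941

The likelihood ratio for a 'flagged' result is 0.804/0.025 = 32.160.
Analyst A: prior odds 0.045/0.955 = 0.047120; posterior odds 1.5154; posterior probability 0.602.
Analyst B: prior odds 0.33/0.67 = 0.49254; posterior odds 15.840; posterior probability 0.941.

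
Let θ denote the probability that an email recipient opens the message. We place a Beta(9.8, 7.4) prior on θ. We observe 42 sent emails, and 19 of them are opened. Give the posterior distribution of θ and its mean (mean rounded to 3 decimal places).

Posterior: Beta(28.8, 30.4); mean ≈ 0.486

The binomial likelihood is conjugate to the Beta prior: with 19 successes and 23 failures, the posterior is Beta(9.8+19, 7.4+23) = Beta(28.8, 30.4).
E[θ | data] = 28.8/(28.8+30.4) = 0.486.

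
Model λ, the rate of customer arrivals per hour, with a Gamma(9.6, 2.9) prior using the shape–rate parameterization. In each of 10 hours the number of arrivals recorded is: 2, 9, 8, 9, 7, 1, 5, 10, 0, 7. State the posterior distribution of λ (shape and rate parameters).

Posterior: Gamma(shape=67.6, rate=12.9)

The Poisson likelihood adds the total count to the shape and the number of exposure periods to the rate. Here ∑xᵢ = 58 and n = 10, so shape 9.6→67.6 and rate 2.9→12.9.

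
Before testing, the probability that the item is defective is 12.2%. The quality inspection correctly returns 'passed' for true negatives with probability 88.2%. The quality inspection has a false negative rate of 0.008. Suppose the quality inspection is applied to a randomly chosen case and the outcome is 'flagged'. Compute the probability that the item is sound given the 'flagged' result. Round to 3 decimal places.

P(¬H | E) ≈ 0.461

Write H for 'the item is defective'. Prior odds H:¬H = 0.122/0.878 = 0.13895. For the 'flagged' outcome, the likelihood ratio is 0.992/0.118 = 8.4068.
Posterior odds = 0.13895 × 8.4068 = 1.1681, so P(H|E) = 1.1681/(1+1.1681) = 0.539. Then P(¬H|E) = 1 − 0.539 = 0.461.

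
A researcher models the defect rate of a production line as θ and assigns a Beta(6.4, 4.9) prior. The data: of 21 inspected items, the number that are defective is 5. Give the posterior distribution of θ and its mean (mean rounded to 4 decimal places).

Posterior: Beta(11.4, 20.9); mean ≈ 0.3529

The binomial likelihood is conjugate to the Beta prior: with 5 successes and 16 failures, the posterior is Beta(6.4+5, 4.9+16) = Beta(11.4, 20.9).
Posterior mean = α/(α+β) = 11.4/32.3 = 0.3529.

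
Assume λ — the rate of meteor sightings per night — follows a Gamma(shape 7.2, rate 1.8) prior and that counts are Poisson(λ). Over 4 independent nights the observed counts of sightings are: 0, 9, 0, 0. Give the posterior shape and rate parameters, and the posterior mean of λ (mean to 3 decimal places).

Posterior: Gamma(shape=16.2, rate=5.8); mean ≈ 2.793

The Poisson likelihood adds the total count to the shape and the number of exposure periods to the rate. Here ∑xᵢ = 9 and n = 4, so shape 7.2→16.2 and rate 1.8→5.8.
Posterior mean = shape/rate = 16.2/5.8 = 2.793.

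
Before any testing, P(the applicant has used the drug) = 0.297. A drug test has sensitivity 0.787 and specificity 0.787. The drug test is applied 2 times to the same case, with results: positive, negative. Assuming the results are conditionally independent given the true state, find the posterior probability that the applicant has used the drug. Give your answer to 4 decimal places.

Posterior P(H) ≈ 0.2970

Let H be the event that the applicant has used the drug; start with P(H) = 0.297. P('positive'|H) = 0.787, P('positive'|¬H) = 0.213.
Update on result 1 ('positive'): P(H) ← 0.787·0.2970 / (0.787·0.2970 + 0.213·0.7030) = 0.23374/0.38348 = 0.6095.
Update on result 2 ('negative'): P(H) ← 0.213·0.6095 / (0.213·0.6095 + 0.787·0.3905) = 0.12983/0.43713 = 0.2970.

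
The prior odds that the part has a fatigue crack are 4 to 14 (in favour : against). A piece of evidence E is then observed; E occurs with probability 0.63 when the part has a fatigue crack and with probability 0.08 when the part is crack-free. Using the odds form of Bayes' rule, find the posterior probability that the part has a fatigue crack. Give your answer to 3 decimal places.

Posterior probability ≈ 0.692

Prior odds = 4/14 = 0.28571.
Likelihood ratio for E = 0.63/0.08 = 7.8750.
Posterior odds = prior odds × LR = 2.2500.
Posterior probability = odds/(1+odds) = 2.2500/3.2500 = 0.692.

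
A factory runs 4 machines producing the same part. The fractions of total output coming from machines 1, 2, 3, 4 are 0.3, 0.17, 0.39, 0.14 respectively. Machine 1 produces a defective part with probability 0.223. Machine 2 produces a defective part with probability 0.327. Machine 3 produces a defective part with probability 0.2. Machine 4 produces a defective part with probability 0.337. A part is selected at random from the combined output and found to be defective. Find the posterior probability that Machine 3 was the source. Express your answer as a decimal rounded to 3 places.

Posterior probability ≈ 0.315

P(defective|M1) = 0.223; P(defective|M2) = 0.327; P(defective|M3) = 0.2; P(defective|M4) = 0.337.
Prior × likelihood for each source: 0.3·0.223=0.06690, 0.17·0.327=0.05559, 0.39·0.2=0.07800, 0.14·0.337=0.04718. Summing gives P(defective) = 0.24767.
P(Machine 3 | defective) = 0.07800 / 0.24767 = 0.315.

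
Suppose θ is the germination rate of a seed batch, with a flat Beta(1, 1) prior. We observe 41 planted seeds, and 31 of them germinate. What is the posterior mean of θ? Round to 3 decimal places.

Posterior mean ≈ 0.744

The binomial likelihood is conjugate to the Beta prior: with 31 successes and 10 failures, the posterior is Beta(1+31, 1+10) = Beta(32, 11).
Posterior mean = α/(α+β) = 32/43 = 0.744.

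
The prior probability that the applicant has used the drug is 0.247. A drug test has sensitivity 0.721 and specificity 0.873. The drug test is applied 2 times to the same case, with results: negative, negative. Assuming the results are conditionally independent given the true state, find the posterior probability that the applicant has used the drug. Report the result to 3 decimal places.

Let H be the event that the applicant has used the drug; start with P(H) = 0.247. P('positive'|H) = 0.721, P('positive'|¬H) = 0.127.
Update on result 1 ('negative'): P(H) ← 0.279·0.2470 / (0.279·0.2470 + 0.873·0.7530) = 0.068913/0.72628 = 0.0949.
Update on result 2 ('negative'): P(H) ← 0.279·0.0949 / (0.279·0.0949 + 0.873·0.9051) = 0.026473/0.81664 = 0.0324.

Posterior P(H) ≈ 0.032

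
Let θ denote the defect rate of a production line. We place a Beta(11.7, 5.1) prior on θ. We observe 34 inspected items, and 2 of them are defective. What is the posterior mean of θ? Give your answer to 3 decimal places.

Posterior mean ≈ 0.270

The binomial likelihood is conjugate to the Beta prior: with 2 successes and 32 failures, the posterior is Beta(11.7+2, 5.1+32) = Beta(13.7, 37.1).
E[θ | data] = 13.7/(13.7+37.1) = 0.270.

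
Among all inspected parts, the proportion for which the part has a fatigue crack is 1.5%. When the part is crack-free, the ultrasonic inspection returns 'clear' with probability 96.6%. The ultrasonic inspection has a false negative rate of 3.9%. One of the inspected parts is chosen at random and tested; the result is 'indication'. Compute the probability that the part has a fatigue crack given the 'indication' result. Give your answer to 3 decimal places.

P(H | E) ≈ 0.301

Write H for 'the part has a fatigue crack'. Prior odds H:¬H = 0.015/0.985 = 0.015228. For the 'indication' outcome, the likelihood ratio is 0.961/0.034 = 28.265.
Posterior odds = 0.015228 × 28.265 = 0.43043, so P(H|E) = 0.43043/(1+0.43043) = 0.301.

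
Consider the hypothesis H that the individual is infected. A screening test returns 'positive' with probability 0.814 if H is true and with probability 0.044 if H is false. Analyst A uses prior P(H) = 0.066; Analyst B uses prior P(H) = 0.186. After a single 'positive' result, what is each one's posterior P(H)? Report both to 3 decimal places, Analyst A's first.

The likelihood ratio for a 'positive' result is 0.814/0.044 = 18.500.
Analyst A: prior odds 0.066/0.934 = 0.070664; posterior odds 1.3073; posterior probability 0.567.
Analyst B: prior odds 0.186/0.814 = 0.22850; posterior odds 4.2273; posterior probability 0.809.

Analyst A: 0.567; Analyst B: 0.809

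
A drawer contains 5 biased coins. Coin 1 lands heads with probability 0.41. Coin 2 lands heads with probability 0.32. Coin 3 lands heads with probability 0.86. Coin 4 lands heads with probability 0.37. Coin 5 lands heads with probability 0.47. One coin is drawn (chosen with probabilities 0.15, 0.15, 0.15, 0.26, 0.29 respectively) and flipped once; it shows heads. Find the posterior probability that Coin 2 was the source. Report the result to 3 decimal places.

Tabulate prior·likelihood by source: [1] prior 0.15, lik 0.41, product 0.06150; [2] prior 0.15, lik 0.32, product 0.04800; [3] prior 0.15, lik 0.86, product 0.1290; [4] prior 0.26, lik 0.37, product 0.09620; [5] prior 0.29, lik 0.47, product 0.1363.
Normalizing constant = 0.47100; the posterior for Coin 2 is its product over the sum, 0.04800/0.47100 = 0.102.

Posterior probability ≈ 0.102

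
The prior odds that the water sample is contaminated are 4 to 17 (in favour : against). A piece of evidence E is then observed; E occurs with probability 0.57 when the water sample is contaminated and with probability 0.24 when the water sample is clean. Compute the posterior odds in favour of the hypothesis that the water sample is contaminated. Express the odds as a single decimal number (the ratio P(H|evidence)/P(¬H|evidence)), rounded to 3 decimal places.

Posterior odds ≈ 0.559

Prior odds = 4/17 = 0.23529.
Likelihood ratio for E = 0.57/0.24 = 2.3750.
Posterior odds = prior odds × LR = 0.55882.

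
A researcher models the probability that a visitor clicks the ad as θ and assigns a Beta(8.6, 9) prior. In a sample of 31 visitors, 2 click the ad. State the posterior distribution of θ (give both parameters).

Posterior: Beta(10.6, 38)

The binomial likelihood is conjugate to the Beta prior: with 2 successes and 29 failures, the posterior is Beta(8.6+2, 9+29) = Beta(10.6, 38).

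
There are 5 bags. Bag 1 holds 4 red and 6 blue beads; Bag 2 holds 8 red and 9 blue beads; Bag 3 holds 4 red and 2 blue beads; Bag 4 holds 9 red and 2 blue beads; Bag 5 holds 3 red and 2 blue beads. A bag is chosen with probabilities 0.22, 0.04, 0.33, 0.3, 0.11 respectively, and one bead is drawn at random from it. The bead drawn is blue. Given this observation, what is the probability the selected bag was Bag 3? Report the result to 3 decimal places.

Posterior probability ≈ 0.304

Tabulate prior·likelihood by source: [1] prior 0.22, lik 0.6, product 0.1320; [2] prior 0.04, lik 0.5294, product 0.02118; [3] prior 0.33, lik 0.3333, product 0.1100; [4] prior 0.3, lik 0.1818, product 0.05455; [5] prior 0.11, lik 0.4, product 0.04400.
Normalizing constant = 0.36172; the posterior for Bag 3 is its product over the sum, 0.1100/0.36172 = 0.304.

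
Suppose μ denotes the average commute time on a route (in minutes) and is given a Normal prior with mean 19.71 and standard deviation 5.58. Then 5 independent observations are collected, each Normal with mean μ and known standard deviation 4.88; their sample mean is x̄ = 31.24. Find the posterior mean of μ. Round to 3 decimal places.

Posterior mean ≈ 29.710

Prior precision 1/τ₀² = 1/5.58² = 0.0321168; data precision n/σ² = 5/4.88² = 0.209957.
Posterior precision = 0.0321168 + 0.209957 = 0.242074.
Posterior mean = (0.0321168·19.71 + 0.209957·31.24) / 0.242074 = 29.710.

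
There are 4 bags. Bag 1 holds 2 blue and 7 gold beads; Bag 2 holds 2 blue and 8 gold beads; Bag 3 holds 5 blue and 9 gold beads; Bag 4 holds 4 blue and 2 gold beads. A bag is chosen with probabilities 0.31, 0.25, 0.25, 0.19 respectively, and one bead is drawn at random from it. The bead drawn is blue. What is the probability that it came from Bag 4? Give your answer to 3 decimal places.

P(blue|Bag 1) = 0.2222; P(blue|Bag 2) = 0.2; P(blue|Bag 3) = 0.3571; P(blue|Bag 4) = 0.6667.
Prior × likelihood for each source: 0.31·0.2222=0.06889, 0.25·0.2=0.05000, 0.25·0.3571=0.08929, 0.19·0.6667=0.1267. Summing gives P(blue) = 0.33484.
P(Bag 4 | blue) = 0.1267 / 0.33484 = 0.378.

Posterior probability ≈ 0.378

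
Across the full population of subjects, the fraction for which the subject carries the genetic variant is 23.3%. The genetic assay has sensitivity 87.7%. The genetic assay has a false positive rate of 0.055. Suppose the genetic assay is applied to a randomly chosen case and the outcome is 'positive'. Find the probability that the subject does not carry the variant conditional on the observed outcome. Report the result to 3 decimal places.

Write H for 'the subject carries the genetic variant'. Prior odds H:¬H = 0.233/0.767 = 0.30378. For the 'positive' outcome, the likelihood ratio is 0.877/0.055 = 15.945.
Posterior odds = 0.30378 × 15.945 = 4.8439, so P(H|E) = 4.8439/(1+4.8439) = 0.829. Then P(¬H|E) = 1 − 0.829 = 0.171.

P(¬H | E) ≈ 0.171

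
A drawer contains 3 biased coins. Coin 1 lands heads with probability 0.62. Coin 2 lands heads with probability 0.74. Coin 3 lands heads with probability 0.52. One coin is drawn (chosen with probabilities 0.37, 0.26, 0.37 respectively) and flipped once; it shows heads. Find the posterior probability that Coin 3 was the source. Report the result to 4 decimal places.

Tabulate prior·likelihood by source: [1] prior 0.37, lik 0.62, product 0.2294; [2] prior 0.26, lik 0.74, product 0.1924; [3] prior 0.37, lik 0.52, product 0.1924.
Normalizing constant = 0.61420; the posterior for Coin 3 is its product over the sum, 0.1924/0.61420 = 0.3133.

Posterior probability ≈ 0.3133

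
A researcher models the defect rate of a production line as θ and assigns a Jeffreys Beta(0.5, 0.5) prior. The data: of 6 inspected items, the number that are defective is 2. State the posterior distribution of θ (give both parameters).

Observing 2 successes and 4 failures updates Beta(0.5, 0.5) by adding the success and failure counts to the two shape parameters: α = 0.5+2 = 2.5, β = 0.5+4 = 4.5.

Posterior: Beta(2.5, 4.5)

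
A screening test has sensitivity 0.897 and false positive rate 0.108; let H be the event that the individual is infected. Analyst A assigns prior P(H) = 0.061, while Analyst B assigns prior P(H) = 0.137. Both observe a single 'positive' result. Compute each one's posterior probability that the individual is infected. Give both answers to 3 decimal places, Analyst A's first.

P('+'|H) = 0.897, P('+'|¬H) = 0.108.
Analyst A: numerator 0.897·0.061 = 0.054717; evidence = 0.054717+0.108·0.939 = 0.15613; posterior = 0.350.
Analyst B: numerator 0.897·0.137 = 0.12289; evidence = 0.12289+0.108·0.863 = 0.21609; posterior = 0.569.

Analyst A: 0.350; Analyst B: 0.569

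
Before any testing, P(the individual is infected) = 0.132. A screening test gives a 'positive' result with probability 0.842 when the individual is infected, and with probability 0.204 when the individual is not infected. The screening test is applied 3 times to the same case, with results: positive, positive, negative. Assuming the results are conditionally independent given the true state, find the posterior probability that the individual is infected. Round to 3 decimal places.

Let H be the event that the individual is infected; start with P(H) = 0.132. P('positive'|H) = 0.842, P('positive'|¬H) = 0.204.
Update on result 1 ('positive'): P(H) ← 0.842·0.1320 / (0.842·0.1320 + 0.204·0.8680) = 0.11114/0.28822 = 0.3856.
Update on result 2 ('positive'): P(H) ← 0.842·0.3856 / (0.842·0.3856 + 0.204·0.6144) = 0.32470/0.45003 = 0.7215.
Update on result 3 ('negative'): P(H) ← 0.158·0.7215 / (0.158·0.7215 + 0.796·0.2785) = 0.11400/0.33568 = 0.3396.

Posterior P(H) ≈ 0.340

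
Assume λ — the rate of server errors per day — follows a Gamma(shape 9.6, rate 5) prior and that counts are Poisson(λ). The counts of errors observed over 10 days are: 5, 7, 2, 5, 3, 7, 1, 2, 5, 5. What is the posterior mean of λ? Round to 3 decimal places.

Total count ∑xᵢ = 42 over n = 10 days.
Gamma is conjugate to the Poisson likelihood: posterior is Gamma(shape = 9.6+42 = 51.6, rate = 5+10 = 15).
E[λ | data] = 51.6/15 = 3.440.

Posterior mean ≈ 3.440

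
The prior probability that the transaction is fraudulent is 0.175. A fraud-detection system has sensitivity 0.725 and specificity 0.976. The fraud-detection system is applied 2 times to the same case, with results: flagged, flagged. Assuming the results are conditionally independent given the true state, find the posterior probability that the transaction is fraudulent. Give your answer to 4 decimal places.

Posterior P(H) ≈ 0.9949

With H the event that the transaction is fraudulent, the joint likelihood of the observed sequence is P(data|H) = 0.725·0.725 = 0.52563 and P(data|¬H) = 0.024·0.024 = 0.00057600.
Bayes: P(H|data) = 0.175·0.52563 / (0.175·0.52563 + 0.825·0.00057600) = 0.091984/0.092460 = 0.9949.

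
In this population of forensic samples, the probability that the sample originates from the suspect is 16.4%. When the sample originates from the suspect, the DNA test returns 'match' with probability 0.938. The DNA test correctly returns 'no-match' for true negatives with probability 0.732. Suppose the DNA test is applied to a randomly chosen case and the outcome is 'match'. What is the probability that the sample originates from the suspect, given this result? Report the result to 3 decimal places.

P(H | E) ≈ 0.407

Write H for 'the sample originates from the suspect'. Prior odds H:¬H = 0.164/0.836 = 0.19617. For the 'match' outcome, the likelihood ratio is 0.938/0.268 = 3.5000.
Posterior odds = 0.19617 × 3.5000 = 0.68660, so P(H|E) = 0.68660/(1+0.68660) = 0.407.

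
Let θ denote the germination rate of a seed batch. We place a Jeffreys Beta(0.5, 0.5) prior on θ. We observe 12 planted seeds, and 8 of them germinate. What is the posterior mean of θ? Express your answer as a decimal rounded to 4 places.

Observing 8 successes and 4 failures updates Beta(0.5, 0.5) by adding the success and failure counts to the two shape parameters: α = 0.5+8 = 8.5, β = 0.5+4 = 4.5.
E[θ | data] = 8.5/(8.5+4.5) = 0.6538.

Posterior mean ≈ 0.6538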